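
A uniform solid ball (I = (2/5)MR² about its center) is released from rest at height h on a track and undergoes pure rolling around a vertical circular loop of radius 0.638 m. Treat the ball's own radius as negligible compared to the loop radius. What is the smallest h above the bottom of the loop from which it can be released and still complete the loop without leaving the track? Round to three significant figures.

h_min ≈ 1.72 m

Here I = (2/5)MR², so the shape factor k = I/(MR²) = 0.4.
At the top of the loop, the minimum-contact condition is Mg = Mv_top²/r, so v_top² = gr.
With ω = v/R, the kinetic energy at speed v is ½(1+k)Mv² = (7/10)Mv².
Energy conservation from release (height h) to the top (height 2r): Mgh = Mg(2r) + (7/10)M·gr.
Thus h_min = 2r + (1+k)r/2 = r(2 + 1.4/2) = 0.638 × 2.7 ≈ 1.72 m.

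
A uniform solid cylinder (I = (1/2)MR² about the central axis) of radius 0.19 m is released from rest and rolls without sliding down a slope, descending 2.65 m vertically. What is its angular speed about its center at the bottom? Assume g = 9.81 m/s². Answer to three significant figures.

ω ≈ 31.0 rad/s

The moment of inertia is (1/2)MR², giving k ≡ I/(MR²) = 0.5.
Pure rolling means v = ωR; then KE = ½Mv² + ½I(v/R)² = ½(1+k)Mv² = (3/4)Mv².
Energy conservation Mgh = ½(1+k)Mv² gives v = √(2gh/(1+k)) = √(2 × 9.81 × 2.65 / 1.5) = 5.887 m/s.
The angular speed follows from ω = v/R = 5.887/0.19 ≈ 31.0 rad/s.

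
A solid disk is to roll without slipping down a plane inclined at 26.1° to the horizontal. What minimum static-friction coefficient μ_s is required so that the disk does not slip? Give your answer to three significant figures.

μ_min ≈ 0.163

With I = (1/2)MR², the ratio k = I/(MR²) is 0.5.
Newton's second law down the slope: Mg sinθ − f = Ma. The torque equation fR = Iα (with α = a/R) gives f = kMa.
These give a = g sinθ/(1+k) and the required friction f = kMg sinθ/(1+k).
With N = Mg cosθ, the no-slip condition f ≤ μN gives μ_min = f/N = k tanθ/(1+k).
μ_min = 0.5 × tan26.1° / 1.5 ≈ 0.163.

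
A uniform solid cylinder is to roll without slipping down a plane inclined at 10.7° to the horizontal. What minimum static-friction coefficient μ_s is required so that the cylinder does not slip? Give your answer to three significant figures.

Here I = (1/2)MR², so the shape factor k = I/(MR²) = 0.5.
Newton's second law down the slope: Mg sinθ − f = Ma. The torque equation fR = Iα (with α = a/R) gives f = kMa.
These give a = g sinθ/(1+k) and the required friction f = kMg sinθ/(1+k).
The normal force is N = Mg cosθ, so μ_min = f/N = k tanθ/(1+k).
μ_min = 0.5 × tan10.7° / 1.5 ≈ 0.0630.

μ_min ≈ 0.0630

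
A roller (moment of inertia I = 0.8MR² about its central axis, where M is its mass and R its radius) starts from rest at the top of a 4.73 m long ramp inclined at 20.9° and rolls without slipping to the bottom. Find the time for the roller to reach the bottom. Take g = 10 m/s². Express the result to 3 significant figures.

Here I = 0.8MR², so the shape factor k = I/(MR²) = 0.8.
Newton's second law down the slope: Mg sinθ − f = Ma. The torque equation fR = Iα (with α = a/R) gives f = kMa.
Hence a = g sinθ/(1+k) = 10×sin20.9°/1.8 = 1.982 m/s².
With constant a from rest, t = √(2L/a) = √(2·4.73/1.982) ≈ 2.18 s.

t ≈ 2.18 s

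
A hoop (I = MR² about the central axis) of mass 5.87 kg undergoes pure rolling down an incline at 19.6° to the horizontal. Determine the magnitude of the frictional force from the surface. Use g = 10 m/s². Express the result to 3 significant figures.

f ≈ 9.85 N

Here I = MR², so the shape factor k = I/(MR²) = 1.
Along the incline Mg sinθ − f = Ma, and torque about the center fR = Iα = kMR²(a/R) gives f = kMa.
Combining, a = g sinθ/(1+k) and f = kMa = kMg sinθ/(1+k).
f = 1 × 5.87 × 10 × sin19.6° / 2 ≈ 9.85 N.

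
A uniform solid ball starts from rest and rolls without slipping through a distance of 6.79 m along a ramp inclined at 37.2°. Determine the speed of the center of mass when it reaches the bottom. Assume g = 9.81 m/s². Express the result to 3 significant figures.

v ≈ 7.58 m/s

The moment of inertia is (2/5)MR², giving k ≡ I/(MR²) = 0.4.
The rolling condition ω = v/R makes the rotational term ½I(v/R)² = ½kMv², so KE_total = ½(1+k)Mv² = (7/10)Mv².
The vertical drop is h = L sinθ = 6.79 × sin37.2° = 4.105 m.
Energy conservation: Mgh = (7/10)Mv², so v = √(2gh/(1+k)) = √(2 × 9.81 × 4.105 / 1.4) ≈ 7.58 m/s.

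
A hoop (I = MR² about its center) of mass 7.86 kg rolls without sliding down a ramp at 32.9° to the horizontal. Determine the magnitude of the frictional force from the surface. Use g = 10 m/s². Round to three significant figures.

f ≈ 21.3 N

With I = MR², the ratio k = I/(MR²) is 1.
Newton's second law down the slope: Mg sinθ − f = Ma. The torque equation fR = Iα (with α = a/R) gives f = kMa.
Combining, a = g sinθ/(1+k) and f = kMa = kMg sinθ/(1+k).
f = 1 × 7.86 × 10 × sin32.9° / 2 ≈ 21.3 N.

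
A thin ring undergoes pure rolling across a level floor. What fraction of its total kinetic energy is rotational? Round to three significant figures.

Here I = MR², so the shape factor k = I/(MR²) = 1.
Since ω = v/R, the translational part is ½Mv² and the rotational part is ½I(v/R)² = ½kMv²; the total is ½(1+k)Mv².
The rotational fraction is therefore k/(1+k) = 1/2 ≈ 0.500.

fraction ≈ 0.500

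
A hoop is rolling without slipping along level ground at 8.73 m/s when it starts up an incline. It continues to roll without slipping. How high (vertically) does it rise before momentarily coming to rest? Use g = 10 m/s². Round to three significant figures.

h ≈ 7.62 m

For this body I = MR², i.e. k = I/(MR²) = 1.
Pure rolling means v = ωR; then KE = ½Mv² + ½I(v/R)² = ½(1+k)Mv² = Mv².
At the top the kinetic energy is zero, so Mv₀² = Mgh.
Thus h = (1+k)v₀²/(2g) = 2 × 8.73² / (2 × 10) ≈ 7.62 m.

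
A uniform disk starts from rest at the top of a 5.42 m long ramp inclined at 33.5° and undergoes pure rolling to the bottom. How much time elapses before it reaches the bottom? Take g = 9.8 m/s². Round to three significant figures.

t ≈ 1.73 s

The moment of inertia is (1/2)MR², giving k ≡ I/(MR²) = 0.5.
Translational: Mg sinθ − f = Ma. Rotational about the CM: fR = Iα = kMRa, so f = kMa.
Hence a = g sinθ/(1+k) = 9.8×sin33.5°/1.5 = 3.606 m/s².
With constant a from rest, t = √(2L/a) = √(2·5.42/3.606) ≈ 1.73 s.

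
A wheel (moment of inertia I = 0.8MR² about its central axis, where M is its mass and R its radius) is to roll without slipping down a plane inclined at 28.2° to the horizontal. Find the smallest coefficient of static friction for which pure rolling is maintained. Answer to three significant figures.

With I = 0.8MR², the ratio k = I/(MR²) is 0.8.
Along the incline Mg sinθ − f = Ma, and torque about the center fR = Iα = kMR²(a/R) gives f = kMa.
These give a = g sinθ/(1+k) and the required friction f = kMg sinθ/(1+k).
With N = Mg cosθ, the no-slip condition f ≤ μN gives μ_min = f/N = k tanθ/(1+k).
μ_min = 0.8 × tan28.2° / 1.8 ≈ 0.238.

μ_min ≈ 0.238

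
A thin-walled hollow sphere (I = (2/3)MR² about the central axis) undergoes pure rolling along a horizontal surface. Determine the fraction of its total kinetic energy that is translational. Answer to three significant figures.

With I = (2/3)MR², the ratio k = I/(MR²) is 2/3.
With ω = v/R, KE_trans = ½Mv² and KE_rot = ½Iω² = ½kMv², so KE_total = ½(1+k)Mv².
The translational fraction is therefore 1/(1+k) = 1/1.667 ≈ 0.600.

fraction ≈ 0.600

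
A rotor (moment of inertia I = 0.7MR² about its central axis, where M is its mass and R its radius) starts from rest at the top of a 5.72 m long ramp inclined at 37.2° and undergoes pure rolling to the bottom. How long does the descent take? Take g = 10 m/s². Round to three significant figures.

t ≈ 1.79 s

Here I = 0.7MR², so the shape factor k = I/(MR²) = 0.7.
Newton's second law down the slope: Mg sinθ − f = Ma. The torque equation fR = Iα (with α = a/R) gives f = kMa.
Hence a = g sinθ/(1+k) = 10×sin37.2°/1.7 = 3.556 m/s².
Starting from rest, L = ½at², so t = √(2L/a) = √(2×5.72/3.556) ≈ 1.79 s.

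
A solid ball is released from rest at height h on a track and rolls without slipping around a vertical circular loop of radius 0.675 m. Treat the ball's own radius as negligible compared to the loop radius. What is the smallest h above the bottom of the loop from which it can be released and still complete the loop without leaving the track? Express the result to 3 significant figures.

h_min ≈ 1.82 m

For this body I = (2/5)MR², i.e. k = I/(MR²) = 0.4.
At the top, contact is just lost when gravity alone supplies the centripetal force: Mg = Mv_top²/r, i.e. v_top² = gr.
With ω = v/R, the kinetic energy at speed v is ½(1+k)Mv² = (7/10)Mv².
Energy conservation from release (height h) to the top (height 2r): Mgh = Mg(2r) + (7/10)M·gr.
Thus h_min = 2r + (1+k)r/2 = r(2 + 1.4/2) = 0.675 × 2.7 ≈ 1.82 m.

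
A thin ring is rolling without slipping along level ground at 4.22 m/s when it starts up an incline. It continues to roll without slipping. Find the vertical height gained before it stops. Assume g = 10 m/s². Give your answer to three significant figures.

Here I = MR², so the shape factor k = I/(MR²) = 1.
Since it rolls without slipping, ω = v/R and KE = ½Mv² + ½Iω² = ½(1+k)Mv² = Mv².
All of this converts to potential energy at the highest point: Mv₀² = Mgh.
Thus h = (1+k)v₀²/(2g) = 2 × 4.22² / (2 × 10) ≈ 1.78 m.

h ≈ 1.78 m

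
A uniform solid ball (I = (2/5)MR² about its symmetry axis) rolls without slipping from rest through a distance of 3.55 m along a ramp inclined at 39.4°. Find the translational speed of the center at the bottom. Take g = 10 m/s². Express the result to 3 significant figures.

For this body I = (2/5)MR², i.e. k = I/(MR²) = 0.4.
The rolling condition ω = v/R makes the rotational term ½I(v/R)² = ½kMv², so KE_total = ½(1+k)Mv² = (7/10)Mv².
The vertical drop is h = L sinθ = 3.55 × sin39.4° = 2.253 m.
Energy conservation: Mgh = (7/10)Mv², so v = √(2gh/(1+k)) = √(2 × 10 × 2.253 / 1.4) ≈ 5.67 m/s.

v ≈ 5.67 m/s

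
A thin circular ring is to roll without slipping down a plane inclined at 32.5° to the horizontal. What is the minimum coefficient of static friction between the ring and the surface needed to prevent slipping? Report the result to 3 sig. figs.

For this body I = MR², i.e. k = I/(MR²) = 1.
Newton's second law down the slope: Mg sinθ − f = Ma. The torque equation fR = Iα (with α = a/R) gives f = kMa.
These give a = g sinθ/(1+k) and the required friction f = kMg sinθ/(1+k).
The normal force is N = Mg cosθ, so μ_min = f/N = k tanθ/(1+k).
μ_min = 1 × tan32.5° / 2 ≈ 0.319.

μ_min ≈ 0.319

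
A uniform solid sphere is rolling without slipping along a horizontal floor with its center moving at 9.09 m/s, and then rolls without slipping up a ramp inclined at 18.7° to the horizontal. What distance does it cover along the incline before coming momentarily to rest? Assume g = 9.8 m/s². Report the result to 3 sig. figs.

d ≈ 18.4 m

For this body I = (2/5)MR², i.e. k = I/(MR²) = 0.4.
Since it rolls without slipping, ω = v/R and KE = ½Mv² + ½Iω² = ½(1+k)Mv² = (7/10)Mv².
Setting this equal to Mgh gives the vertical rise h = (1+k)v₀²/(2g) = 1.4×9.09²/(2×9.8) = 5.902 m.
Along the incline, d = h/sinθ = 5.902/sin18.7° ≈ 18.4 m.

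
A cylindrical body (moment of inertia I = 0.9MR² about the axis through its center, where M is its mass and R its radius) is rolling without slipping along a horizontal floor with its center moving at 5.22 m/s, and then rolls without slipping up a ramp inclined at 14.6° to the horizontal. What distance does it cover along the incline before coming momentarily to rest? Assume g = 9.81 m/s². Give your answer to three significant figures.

Here I = 0.9MR², so the shape factor k = I/(MR²) = 0.9.
The rolling condition ω = v/R makes the rotational term ½I(v/R)² = ½kMv², so KE_total = ½(1+k)Mv² = (19/20)Mv².
Setting this equal to Mgh gives the vertical rise h = (1+k)v₀²/(2g) = 1.9×5.22²/(2×9.81) = 2.639 m.
Along the incline, d = h/sinθ = 2.639/sin14.6° ≈ 10.5 m.

d ≈ 10.5 m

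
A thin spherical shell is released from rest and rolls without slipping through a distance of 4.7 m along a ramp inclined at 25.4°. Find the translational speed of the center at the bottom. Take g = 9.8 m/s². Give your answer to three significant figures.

v ≈ 4.87 m/s

For this body I = (2/3)MR², i.e. k = I/(MR²) = 2/3.
Rolling without slipping gives ω = v/R, so the total kinetic energy is ½Mv² + ½Iω² = ½(1+k)Mv² = (5/6)Mv².
The vertical drop is h = L sinθ = 4.7 × sin25.4° = 2.016 m.
Setting Mgh = (5/6)Mv² gives v = √(2gh/(1+k)) = √(2·9.8·2.016/1.667) ≈ 4.87 m/s.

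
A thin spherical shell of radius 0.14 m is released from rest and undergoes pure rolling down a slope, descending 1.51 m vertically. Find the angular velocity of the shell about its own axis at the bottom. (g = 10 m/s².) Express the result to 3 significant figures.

Here I = (2/3)MR², so the shape factor k = I/(MR²) = 2/3.
The rolling condition ω = v/R makes the rotational term ½I(v/R)² = ½kMv², so KE_total = ½(1+k)Mv² = (5/6)Mv².
Energy conservation Mgh = ½(1+k)Mv² gives v = √(2gh/(1+k)) = √(2 × 10 × 1.51 / 1.667) = 4.257 m/s.
Then ω = v/R = 4.257 / 0.14 ≈ 30.4 rad/s.

ω ≈ 30.4 rad/s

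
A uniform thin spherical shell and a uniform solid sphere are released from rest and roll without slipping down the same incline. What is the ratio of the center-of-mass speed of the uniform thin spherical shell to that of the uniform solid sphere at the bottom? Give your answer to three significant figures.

v_ratio ≈ 0.917

Each satisfies Mgh = ½(1+k)Mv² with k = I/(MR²), so v ∝ 1/√(1+k).
For the uniform thin spherical shell k = 2/3; for the uniform solid sphere k = 0.4.
v₁/v₂ = √((1+k₂)/(1+k₁)) = √(1.4/1.667) ≈ 0.917.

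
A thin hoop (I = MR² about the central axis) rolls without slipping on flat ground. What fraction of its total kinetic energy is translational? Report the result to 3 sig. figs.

fraction ≈ 0.500

With I = MR², the ratio k = I/(MR²) is 1.
Since ω = v/R, the translational part is ½Mv² and the rotational part is ½I(v/R)² = ½kMv²; the total is ½(1+k)Mv².
The translational fraction is therefore 1/(1+k) = 1/2 ≈ 0.500.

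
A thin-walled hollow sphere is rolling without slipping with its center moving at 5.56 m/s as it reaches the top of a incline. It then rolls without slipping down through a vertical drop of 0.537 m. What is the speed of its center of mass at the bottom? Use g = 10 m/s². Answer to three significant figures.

v ≈ 6.11 m/s

Here I = (2/3)MR², so the shape factor k = I/(MR²) = 2/3.
Since it rolls without slipping, ω = v/R and KE = ½Mv² + ½Iω² = ½(1+k)Mv² = (5/6)Mv².
Energy conservation: (5/6)Mv₀² + Mgh = (5/6)Mv², so v² = v₀² + 2gh/(1+k).
v = √(5.56² + 2×10×0.537/1.667) = √37.36 ≈ 6.11 m/s.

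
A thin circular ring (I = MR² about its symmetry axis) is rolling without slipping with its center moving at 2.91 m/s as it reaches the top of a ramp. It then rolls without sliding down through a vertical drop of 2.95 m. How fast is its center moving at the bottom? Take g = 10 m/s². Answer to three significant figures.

For this body I = MR², i.e. k = I/(MR²) = 1.
The rolling condition ω = v/R makes the rotational term ½I(v/R)² = ½kMv², so KE_total = ½(1+k)Mv² = Mv².
Energy conservation: Mv₀² + Mgh = Mv², so v² = v₀² + 2gh/(1+k).
v = √(2.91² + 2×10×2.95/2) = √37.97 ≈ 6.16 m/s.

v ≈ 6.16 m/s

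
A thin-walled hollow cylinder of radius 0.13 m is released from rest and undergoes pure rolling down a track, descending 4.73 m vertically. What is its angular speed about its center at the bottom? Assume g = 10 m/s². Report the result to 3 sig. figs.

Here I = MR², so the shape factor k = I/(MR²) = 1.
Pure rolling means v = ωR; then KE = ½Mv² + ½I(v/R)² = ½(1+k)Mv² = Mv².
Energy conservation Mgh = ½(1+k)Mv² gives v = √(2gh/(1+k)) = √(2 × 10 × 4.73 / 2) = 6.877 m/s.
The angular speed follows from ω = v/R = 6.877/0.13 ≈ 52.9 rad/s.

ω ≈ 52.9 rad/s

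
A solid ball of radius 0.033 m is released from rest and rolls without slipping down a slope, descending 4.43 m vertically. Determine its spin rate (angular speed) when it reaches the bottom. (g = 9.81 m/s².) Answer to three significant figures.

With I = (2/5)MR², the ratio k = I/(MR²) is 0.4.
The rolling condition ω = v/R makes the rotational term ½I(v/R)² = ½kMv², so KE_total = ½(1+k)Mv² = (7/10)Mv².
Energy conservation Mgh = ½(1+k)Mv² gives v = √(2gh/(1+k)) = √(2 × 9.81 × 4.43 / 1.4) = 7.879 m/s.
The angular speed follows from ω = v/R = 7.879/0.033 ≈ 239 rad/s.

ω ≈ 239 rad/s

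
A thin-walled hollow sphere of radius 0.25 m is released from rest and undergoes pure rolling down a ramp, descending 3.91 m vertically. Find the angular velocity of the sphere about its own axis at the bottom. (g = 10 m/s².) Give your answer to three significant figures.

For this body I = (2/3)MR², i.e. k = I/(MR²) = 2/3.
The rolling condition ω = v/R makes the rotational term ½I(v/R)² = ½kMv², so KE_total = ½(1+k)Mv² = (5/6)Mv².
Energy conservation Mgh = ½(1+k)Mv² gives v = √(2gh/(1+k)) = √(2 × 10 × 3.91 / 1.667) = 6.85 m/s.
The angular speed follows from ω = v/R = 6.85/0.25 ≈ 27.4 rad/s.

ω ≈ 27.4 rad/s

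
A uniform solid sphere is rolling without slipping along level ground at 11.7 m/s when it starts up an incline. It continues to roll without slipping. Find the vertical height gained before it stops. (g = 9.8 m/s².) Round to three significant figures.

The moment of inertia is (2/5)MR², giving k ≡ I/(MR²) = 0.4.
Rolling without slipping gives ω = v/R, so the total kinetic energy is ½Mv² + ½Iω² = ½(1+k)Mv² = (7/10)Mv².
All of this converts to potential energy at the highest point: (7/10)Mv₀² = Mgh.
Thus h = (1+k)v₀²/(2g) = 1.4 × 11.7² / (2 × 9.8) ≈ 9.78 m.

h ≈ 9.78 m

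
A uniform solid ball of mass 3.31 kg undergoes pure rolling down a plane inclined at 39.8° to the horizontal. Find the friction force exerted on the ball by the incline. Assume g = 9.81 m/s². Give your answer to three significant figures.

f ≈ 5.94 N

For this body I = (2/5)MR², i.e. k = I/(MR²) = 0.4.
Along the incline Mg sinθ − f = Ma, and torque about the center fR = Iα = kMR²(a/R) gives f = kMa.
Combining, a = g sinθ/(1+k) and f = kMa = kMg sinθ/(1+k).
f = 0.4 × 3.31 × 9.81 × sin39.8° / 1.4 ≈ 5.94 N.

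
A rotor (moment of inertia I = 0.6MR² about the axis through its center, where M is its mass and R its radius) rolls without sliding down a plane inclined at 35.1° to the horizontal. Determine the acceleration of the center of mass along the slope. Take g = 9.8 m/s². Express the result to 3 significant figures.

a ≈ 3.52 m/s²

For this body I = 0.6MR², i.e. k = I/(MR²) = 0.6.
Newton's second law down the slope: Mg sinθ − f = Ma. The torque equation fR = Iα (with α = a/R) gives f = kMa.
Eliminating f: Mg sinθ = (1+k)Ma, so a = g sinθ/(1+k) = 9.8 × sin35.1° / 1.6 ≈ 3.52 m/s².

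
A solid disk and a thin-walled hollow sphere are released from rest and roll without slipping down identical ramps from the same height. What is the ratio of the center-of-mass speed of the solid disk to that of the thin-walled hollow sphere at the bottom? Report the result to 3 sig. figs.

v_ratio ≈ 1.05

Each satisfies Mgh = ½(1+k)Mv² with k = I/(MR²), so v ∝ 1/√(1+k).
For the solid disk k = 0.5; for the thin-walled hollow sphere k = 2/3.
v₁/v₂ = √((1+k₂)/(1+k₁)) = √(1.667/1.5) ≈ 1.05.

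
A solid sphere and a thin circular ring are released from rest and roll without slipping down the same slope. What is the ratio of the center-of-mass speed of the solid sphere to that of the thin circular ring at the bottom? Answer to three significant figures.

v_ratio ≈ 1.20

Each satisfies Mgh = ½(1+k)Mv² with k = I/(MR²), so v ∝ 1/√(1+k).
For the solid sphere k = 0.4; for the thin circular ring k = 1.
v₁/v₂ = √((1+k₂)/(1+k₁)) = √(2/1.4) ≈ 1.20.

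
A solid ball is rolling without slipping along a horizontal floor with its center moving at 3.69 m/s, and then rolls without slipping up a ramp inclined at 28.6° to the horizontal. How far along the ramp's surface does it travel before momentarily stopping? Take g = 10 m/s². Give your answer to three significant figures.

d ≈ 1.99 m

The moment of inertia is (2/5)MR², giving k ≡ I/(MR²) = 0.4.
The rolling condition ω = v/R makes the rotational term ½I(v/R)² = ½kMv², so KE_total = ½(1+k)Mv² = (7/10)Mv².
Setting this equal to Mgh gives the vertical rise h = (1+k)v₀²/(2g) = 1.4×3.69²/(2×10) = 0.9531 m.
The distance along the slope is d = h/sinθ = 0.9531/sin28.6° ≈ 1.99 m.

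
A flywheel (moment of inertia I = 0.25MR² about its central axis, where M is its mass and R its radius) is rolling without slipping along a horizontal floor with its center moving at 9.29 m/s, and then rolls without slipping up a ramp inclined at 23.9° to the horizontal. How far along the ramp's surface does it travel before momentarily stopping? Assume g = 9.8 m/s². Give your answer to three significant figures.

For this body I = 0.25MR², i.e. k = I/(MR²) = 0.25.
Rolling without slipping gives ω = v/R, so the total kinetic energy is ½Mv² + ½Iω² = ½(1+k)Mv² = (5/8)Mv².
Setting this equal to Mgh gives the vertical rise h = (1+k)v₀²/(2g) = 1.25×9.29²/(2×9.8) = 5.504 m.
Along the incline, d = h/sinθ = 5.504/sin23.9° ≈ 13.6 m.

d ≈ 13.6 m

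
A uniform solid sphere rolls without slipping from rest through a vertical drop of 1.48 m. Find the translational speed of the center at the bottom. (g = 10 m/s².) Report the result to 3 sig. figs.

With I = (2/5)MR², the ratio k = I/(MR²) is 0.4.
Rolling without slipping gives ω = v/R, so the total kinetic energy is ½Mv² + ½Iω² = ½(1+k)Mv² = (7/10)Mv².
Energy conservation: Mgh = (7/10)Mv², so v = √(2gh/(1+k)) = √(2 × 10 × 1.48 / 1.4) ≈ 4.60 m/s.

v ≈ 4.60 m/s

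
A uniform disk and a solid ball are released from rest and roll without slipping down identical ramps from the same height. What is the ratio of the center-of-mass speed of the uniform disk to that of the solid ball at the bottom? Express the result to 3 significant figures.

Each satisfies Mgh = ½(1+k)Mv² with k = I/(MR²), so v ∝ 1/√(1+k).
For the uniform disk k = 0.5; for the solid ball k = 0.4.
v₁/v₂ = √((1+k₂)/(1+k₁)) = √(1.4/1.5) ≈ 0.966.

v_ratio ≈ 0.966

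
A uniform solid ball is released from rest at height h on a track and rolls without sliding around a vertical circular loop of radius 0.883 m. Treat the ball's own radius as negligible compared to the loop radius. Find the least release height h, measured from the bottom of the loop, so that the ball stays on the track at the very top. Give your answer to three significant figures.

h_min ≈ 2.38 m

With I = (2/5)MR², the ratio k = I/(MR²) is 0.4.
At the top, contact is just lost when gravity alone supplies the centripetal force: Mg = Mv_top²/r, i.e. v_top² = gr.
With ω = v/R, the kinetic energy at speed v is ½(1+k)Mv² = (7/10)Mv².
Energy conservation from release (height h) to the top (height 2r): Mgh = Mg(2r) + (7/10)M·gr.
Thus h_min = 2r + (1+k)r/2 = r(2 + 1.4/2) = 0.883 × 2.7 ≈ 2.38 m.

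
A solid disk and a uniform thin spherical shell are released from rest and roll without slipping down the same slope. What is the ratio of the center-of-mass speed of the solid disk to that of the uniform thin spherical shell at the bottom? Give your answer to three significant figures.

Each satisfies Mgh = ½(1+k)Mv² with k = I/(MR²), so v ∝ 1/√(1+k).
For the solid disk k = 0.5; for the uniform thin spherical shell k = 2/3.
v₁/v₂ = √((1+k₂)/(1+k₁)) = √(1.667/1.5) ≈ 1.05.

v_ratio ≈ 1.05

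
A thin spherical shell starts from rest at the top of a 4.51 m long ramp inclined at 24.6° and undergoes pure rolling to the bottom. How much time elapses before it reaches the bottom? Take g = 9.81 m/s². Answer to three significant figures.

t ≈ 1.92 s

Here I = (2/3)MR², so the shape factor k = I/(MR²) = 2/3.
Newton's second law down the slope: Mg sinθ − f = Ma. The torque equation fR = Iα (with α = a/R) gives f = kMa.
Hence a = g sinθ/(1+k) = 9.81×sin24.6°/1.667 = 2.45 m/s².
With constant a from rest, t = √(2L/a) = √(2·4.51/2.45) ≈ 1.92 s.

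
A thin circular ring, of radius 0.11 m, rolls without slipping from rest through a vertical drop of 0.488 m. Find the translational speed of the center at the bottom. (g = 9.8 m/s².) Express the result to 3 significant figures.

v ≈ 2.19 m/s

With I = MR², the ratio k = I/(MR²) is 1.
Since it rolls without slipping, ω = v/R and KE = ½Mv² + ½Iω² = ½(1+k)Mv² = Mv².
Setting Mgh = Mv² gives v = √(2gh/(1+k)) = √(2·9.8·0.488/2) ≈ 2.19 m/s.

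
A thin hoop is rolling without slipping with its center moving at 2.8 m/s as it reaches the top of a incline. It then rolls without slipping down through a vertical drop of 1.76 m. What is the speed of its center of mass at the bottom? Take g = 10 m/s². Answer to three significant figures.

For this body I = MR², i.e. k = I/(MR²) = 1.
Rolling without slipping gives ω = v/R, so the total kinetic energy is ½Mv² + ½Iω² = ½(1+k)Mv² = Mv².
Conserving energy between top and bottom: Mv² = Mv₀² + Mgh, hence v² = v₀² + 2gh/(1+k).
v = √(2.8² + 2×10×1.76/2) = √25.44 ≈ 5.04 m/s.

v ≈ 5.04 m/s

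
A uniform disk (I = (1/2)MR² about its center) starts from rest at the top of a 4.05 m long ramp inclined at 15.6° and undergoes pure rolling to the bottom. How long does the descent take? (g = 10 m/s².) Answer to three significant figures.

For this body I = (1/2)MR², i.e. k = I/(MR²) = 0.5.
Along the incline Mg sinθ − f = Ma, and torque about the center fR = Iα = kMR²(a/R) gives f = kMa.
Hence a = g sinθ/(1+k) = 10×sin15.6°/1.5 = 1.793 m/s².
Starting from rest, L = ½at², so t = √(2L/a) = √(2×4.05/1.793) ≈ 2.13 s.

t ≈ 2.13 s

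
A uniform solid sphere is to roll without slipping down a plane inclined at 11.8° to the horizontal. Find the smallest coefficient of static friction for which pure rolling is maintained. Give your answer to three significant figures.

With I = (2/5)MR², the ratio k = I/(MR²) is 0.4.
Translational: Mg sinθ − f = Ma. Rotational about the CM: fR = Iα = kMRa, so f = kMa.
These give a = g sinθ/(1+k) and the required friction f = kMg sinθ/(1+k).
With N = Mg cosθ, the no-slip condition f ≤ μN gives μ_min = f/N = k tanθ/(1+k).
μ_min = 0.4 × tan11.8° / 1.4 ≈ 0.0597.

μ_min ≈ 0.0597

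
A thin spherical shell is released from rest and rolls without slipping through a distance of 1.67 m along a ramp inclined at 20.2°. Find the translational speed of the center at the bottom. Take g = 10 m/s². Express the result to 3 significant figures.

The moment of inertia is (2/3)MR², giving k ≡ I/(MR²) = 2/3.
Pure rolling means v = ωR; then KE = ½Mv² + ½I(v/R)² = ½(1+k)Mv² = (5/6)Mv².
The vertical drop is h = L sinθ = 1.67 × sin20.2° = 0.5766 m.
Setting Mgh = (5/6)Mv² gives v = √(2gh/(1+k)) = √(2·10·0.5766/1.667) ≈ 2.63 m/s.

v ≈ 2.63 m/s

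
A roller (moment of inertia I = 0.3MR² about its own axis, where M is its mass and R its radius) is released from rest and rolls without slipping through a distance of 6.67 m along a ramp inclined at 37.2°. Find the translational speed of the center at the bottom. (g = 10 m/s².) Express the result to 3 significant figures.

With I = 0.3MR², the ratio k = I/(MR²) is 0.3.
The rolling condition ω = v/R makes the rotational term ½I(v/R)² = ½kMv², so KE_total = ½(1+k)Mv² = (13/20)Mv².
The vertical drop is h = L sinθ = 6.67 × sin37.2° = 4.033 m.
Setting Mgh = (13/20)Mv² gives v = √(2gh/(1+k)) = √(2·10·4.033/1.3) ≈ 7.88 m/s.

v ≈ 7.88 m/s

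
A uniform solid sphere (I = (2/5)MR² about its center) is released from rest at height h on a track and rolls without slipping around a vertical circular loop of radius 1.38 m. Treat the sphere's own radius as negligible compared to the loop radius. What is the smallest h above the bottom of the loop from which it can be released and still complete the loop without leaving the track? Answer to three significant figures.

With I = (2/5)MR², the ratio k = I/(MR²) is 0.4.
At the top of the loop, the minimum-contact condition is Mg = Mv_top²/r, so v_top² = gr.
With ω = v/R, the kinetic energy at speed v is ½(1+k)Mv² = (7/10)Mv².
Energy conservation from release (height h) to the top (height 2r): Mgh = Mg(2r) + (7/10)M·gr.
Thus h_min = 2r + (1+k)r/2 = r(2 + 1.4/2) = 1.38 × 2.7 ≈ 3.73 m.

h_min ≈ 3.73 m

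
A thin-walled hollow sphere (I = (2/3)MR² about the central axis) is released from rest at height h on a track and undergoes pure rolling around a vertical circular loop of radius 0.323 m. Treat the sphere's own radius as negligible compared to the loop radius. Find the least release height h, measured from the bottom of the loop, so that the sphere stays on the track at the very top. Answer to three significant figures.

h_min ≈ 0.915 m

The moment of inertia is (2/3)MR², giving k ≡ I/(MR²) = 2/3.
At the top of the loop, the minimum-contact condition is Mg = Mv_top²/r, so v_top² = gr.
With ω = v/R, the kinetic energy at speed v is ½(1+k)Mv² = (5/6)Mv².
Energy conservation from release (height h) to the top (height 2r): Mgh = Mg(2r) + (5/6)M·gr.
Thus h_min = 2r + (1+k)r/2 = r(2 + 1.667/2) = 0.323 × 2.833 ≈ 0.915 m.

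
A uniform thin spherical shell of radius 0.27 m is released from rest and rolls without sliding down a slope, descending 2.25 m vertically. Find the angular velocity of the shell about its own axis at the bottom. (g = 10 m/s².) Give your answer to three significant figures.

Here I = (2/3)MR², so the shape factor k = I/(MR²) = 2/3.
Pure rolling means v = ωR; then KE = ½Mv² + ½I(v/R)² = ½(1+k)Mv² = (5/6)Mv².
Energy conservation Mgh = ½(1+k)Mv² gives v = √(2gh/(1+k)) = √(2 × 10 × 2.25 / 1.667) = 5.196 m/s.
The angular speed follows from ω = v/R = 5.196/0.27 ≈ 19.2 rad/s.

ω ≈ 19.2 rad/s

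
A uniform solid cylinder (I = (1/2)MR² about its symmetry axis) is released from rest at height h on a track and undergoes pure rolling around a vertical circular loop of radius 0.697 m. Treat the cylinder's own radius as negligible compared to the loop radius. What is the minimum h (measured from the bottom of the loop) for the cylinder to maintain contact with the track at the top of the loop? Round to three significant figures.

h_min ≈ 1.92 m

For this body I = (1/2)MR², i.e. k = I/(MR²) = 0.5.
At the top, contact is just lost when gravity alone supplies the centripetal force: Mg = Mv_top²/r, i.e. v_top² = gr.
With ω = v/R, the kinetic energy at speed v is ½(1+k)Mv² = (3/4)Mv².
Energy conservation from release (height h) to the top (height 2r): Mgh = Mg(2r) + (3/4)M·gr.
Thus h_min = 2r + (1+k)r/2 = r(2 + 1.5/2) = 0.697 × 2.75 ≈ 1.92 m.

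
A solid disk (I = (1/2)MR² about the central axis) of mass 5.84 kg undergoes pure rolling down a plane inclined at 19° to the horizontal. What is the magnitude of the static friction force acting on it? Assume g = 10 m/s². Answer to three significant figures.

f ≈ 6.34 N

Here I = (1/2)MR², so the shape factor k = I/(MR²) = 0.5.
Translational: Mg sinθ − f = Ma. Rotational about the CM: fR = Iα = kMRa, so f = kMa.
Combining, a = g sinθ/(1+k) and f = kMa = kMg sinθ/(1+k).
f = 0.5 × 5.84 × 10 × sin19° / 1.5 ≈ 6.34 N.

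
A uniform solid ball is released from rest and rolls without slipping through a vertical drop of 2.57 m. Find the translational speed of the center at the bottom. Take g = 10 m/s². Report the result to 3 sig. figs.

With I = (2/5)MR², the ratio k = I/(MR²) is 0.4.
Since it rolls without slipping, ω = v/R and KE = ½Mv² + ½Iω² = ½(1+k)Mv² = (7/10)Mv².
Energy conservation: Mgh = (7/10)Mv², so v = √(2gh/(1+k)) = √(2 × 10 × 2.57 / 1.4) ≈ 6.06 m/s.

v ≈ 6.06 m/s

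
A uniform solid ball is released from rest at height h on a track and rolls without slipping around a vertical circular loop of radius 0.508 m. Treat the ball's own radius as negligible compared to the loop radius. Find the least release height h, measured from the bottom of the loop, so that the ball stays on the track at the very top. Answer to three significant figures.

h_min ≈ 1.37 m

For this body I = (2/5)MR², i.e. k = I/(MR²) = 0.4.
At the top of the loop, the minimum-contact condition is Mg = Mv_top²/r, so v_top² = gr.
With ω = v/R, the kinetic energy at speed v is ½(1+k)Mv² = (7/10)Mv².
Energy conservation from release (height h) to the top (height 2r): Mgh = Mg(2r) + (7/10)M·gr.
Thus h_min = 2r + (1+k)r/2 = r(2 + 1.4/2) = 0.508 × 2.7 ≈ 1.37 m.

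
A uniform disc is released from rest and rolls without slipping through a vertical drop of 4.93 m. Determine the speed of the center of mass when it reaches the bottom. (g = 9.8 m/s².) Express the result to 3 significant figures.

v ≈ 8.03 m/s

With I = (1/2)MR², the ratio k = I/(MR²) is 0.5.
Rolling without slipping gives ω = v/R, so the total kinetic energy is ½Mv² + ½Iω² = ½(1+k)Mv² = (3/4)Mv².
Energy conservation: Mgh = (3/4)Mv², so v = √(2gh/(1+k)) = √(2 × 9.8 × 4.93 / 1.5) ≈ 8.03 m/s.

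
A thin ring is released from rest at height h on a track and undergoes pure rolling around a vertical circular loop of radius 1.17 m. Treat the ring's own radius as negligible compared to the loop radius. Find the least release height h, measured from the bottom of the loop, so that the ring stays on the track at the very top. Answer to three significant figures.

Here I = MR², so the shape factor k = I/(MR²) = 1.
At the top of the loop, the minimum-contact condition is Mg = Mv_top²/r, so v_top² = gr.
With ω = v/R, the kinetic energy at speed v is ½(1+k)Mv² = Mv².
Energy conservation from release (height h) to the top (height 2r): Mgh = Mg(2r) + M·gr.
Thus h_min = 2r + (1+k)r/2 = r(2 + 2/2) = 1.17 × 3 ≈ 3.51 m.

h_min ≈ 3.51 m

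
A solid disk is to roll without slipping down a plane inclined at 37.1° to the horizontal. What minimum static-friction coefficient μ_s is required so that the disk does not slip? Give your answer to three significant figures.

The moment of inertia is (1/2)MR², giving k ≡ I/(MR²) = 0.5.
Newton's second law down the slope: Mg sinθ − f = Ma. The torque equation fR = Iα (with α = a/R) gives f = kMa.
These give a = g sinθ/(1+k) and the required friction f = kMg sinθ/(1+k).
The normal force is N = Mg cosθ, so μ_min = f/N = k tanθ/(1+k).
μ_min = 0.5 × tan37.1° / 1.5 ≈ 0.252.

μ_min ≈ 0.252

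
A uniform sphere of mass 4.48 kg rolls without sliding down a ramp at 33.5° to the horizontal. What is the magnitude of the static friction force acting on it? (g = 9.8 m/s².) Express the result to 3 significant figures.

f ≈ 6.92 N

For this body I = (2/5)MR², i.e. k = I/(MR²) = 0.4.
Newton's second law down the slope: Mg sinθ − f = Ma. The torque equation fR = Iα (with α = a/R) gives f = kMa.
Combining, a = g sinθ/(1+k) and f = kMa = kMg sinθ/(1+k).
f = 0.4 × 4.48 × 9.8 × sin33.5° / 1.4 ≈ 6.92 N.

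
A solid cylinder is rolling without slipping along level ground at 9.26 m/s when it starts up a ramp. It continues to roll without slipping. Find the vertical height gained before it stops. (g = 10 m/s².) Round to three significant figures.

h ≈ 6.43 m

For this body I = (1/2)MR², i.e. k = I/(MR²) = 0.5.
Pure rolling means v = ωR; then KE = ½Mv² + ½I(v/R)² = ½(1+k)Mv² = (3/4)Mv².
At the top the kinetic energy is zero, so (3/4)Mv₀² = Mgh.
Thus h = (1+k)v₀²/(2g) = 1.5 × 9.26² / (2 × 10) ≈ 6.43 m.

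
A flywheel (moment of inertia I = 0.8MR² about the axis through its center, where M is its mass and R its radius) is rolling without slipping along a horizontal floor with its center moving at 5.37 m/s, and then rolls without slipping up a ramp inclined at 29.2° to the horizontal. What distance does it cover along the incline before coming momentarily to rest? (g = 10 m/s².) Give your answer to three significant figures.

For this body I = 0.8MR², i.e. k = I/(MR²) = 0.8.
Since it rolls without slipping, ω = v/R and KE = ½Mv² + ½Iω² = ½(1+k)Mv² = (9/10)Mv².
Setting this equal to Mgh gives the vertical rise h = (1+k)v₀²/(2g) = 1.8×5.37²/(2×10) = 2.595 m.
The distance along the slope is d = h/sinθ = 2.595/sin29.2° ≈ 5.32 m.

d ≈ 5.32 m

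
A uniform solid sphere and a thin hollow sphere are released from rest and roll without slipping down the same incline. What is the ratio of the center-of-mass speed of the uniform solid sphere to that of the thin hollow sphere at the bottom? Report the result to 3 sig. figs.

v_ratio ≈ 1.09

Each satisfies Mgh = ½(1+k)Mv² with k = I/(MR²), so v ∝ 1/√(1+k).
For the uniform solid sphere k = 0.4; for the thin hollow sphere k = 2/3.
v₁/v₂ = √((1+k₂)/(1+k₁)) = √(1.667/1.4) ≈ 1.09.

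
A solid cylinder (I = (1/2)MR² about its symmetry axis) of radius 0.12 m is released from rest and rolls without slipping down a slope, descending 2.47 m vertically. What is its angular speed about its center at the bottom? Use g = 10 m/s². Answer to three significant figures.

For this body I = (1/2)MR², i.e. k = I/(MR²) = 0.5.
Pure rolling means v = ωR; then KE = ½Mv² + ½I(v/R)² = ½(1+k)Mv² = (3/4)Mv².
Energy conservation Mgh = ½(1+k)Mv² gives v = √(2gh/(1+k)) = √(2 × 10 × 2.47 / 1.5) = 5.739 m/s.
The angular speed follows from ω = v/R = 5.739/0.12 ≈ 47.8 rad/s.

ω ≈ 47.8 rad/s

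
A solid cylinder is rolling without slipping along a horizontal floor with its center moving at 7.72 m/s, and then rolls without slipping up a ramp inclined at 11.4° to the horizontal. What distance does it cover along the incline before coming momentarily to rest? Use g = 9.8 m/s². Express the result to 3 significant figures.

d ≈ 23.1 m

With I = (1/2)MR², the ratio k = I/(MR²) is 0.5.
Pure rolling means v = ωR; then KE = ½Mv² + ½I(v/R)² = ½(1+k)Mv² = (3/4)Mv².
Setting this equal to Mgh gives the vertical rise h = (1+k)v₀²/(2g) = 1.5×7.72²/(2×9.8) = 4.561 m.
The distance along the slope is d = h/sinθ = 4.561/sin11.4° ≈ 23.1 m.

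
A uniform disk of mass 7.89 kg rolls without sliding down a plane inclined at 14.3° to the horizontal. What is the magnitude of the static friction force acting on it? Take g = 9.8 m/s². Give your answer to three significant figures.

With I = (1/2)MR², the ratio k = I/(MR²) is 0.5.
Along the incline Mg sinθ − f = Ma, and torque about the center fR = Iα = kMR²(a/R) gives f = kMa.
Combining, a = g sinθ/(1+k) and f = kMa = kMg sinθ/(1+k).
f = 0.5 × 7.89 × 9.8 × sin14.3° / 1.5 ≈ 6.37 N.

f ≈ 6.37 N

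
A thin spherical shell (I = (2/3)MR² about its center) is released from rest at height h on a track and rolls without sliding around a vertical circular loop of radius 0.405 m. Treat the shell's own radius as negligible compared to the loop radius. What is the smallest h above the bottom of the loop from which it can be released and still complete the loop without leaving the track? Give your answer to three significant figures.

h_min ≈ 1.15 m

For this body I = (2/3)MR², i.e. k = I/(MR²) = 2/3.
At the top of the loop, the minimum-contact condition is Mg = Mv_top²/r, so v_top² = gr.
With ω = v/R, the kinetic energy at speed v is ½(1+k)Mv² = (5/6)Mv².
Energy conservation from release (height h) to the top (height 2r): Mgh = Mg(2r) + (5/6)M·gr.
Thus h_min = 2r + (1+k)r/2 = r(2 + 1.667/2) = 0.405 × 2.833 ≈ 1.15 m.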